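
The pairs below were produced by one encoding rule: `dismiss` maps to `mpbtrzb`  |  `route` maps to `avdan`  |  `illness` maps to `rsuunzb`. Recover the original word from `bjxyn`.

score

A repeating key of period 2 is used — shifts +9, +7 over and over.
Reversing it on bjxyn: b−9=s, j−7=c, x−9=o, y−7=r, n−9=e.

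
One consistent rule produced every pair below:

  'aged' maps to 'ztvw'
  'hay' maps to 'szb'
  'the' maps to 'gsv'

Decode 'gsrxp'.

thick

This is the alphabet-reversal cipher (Atbash): a becomes z, b becomes y, etc.
Reversing it on gsrxp: g↔t, s↔h, r↔i, x↔c, p↔k.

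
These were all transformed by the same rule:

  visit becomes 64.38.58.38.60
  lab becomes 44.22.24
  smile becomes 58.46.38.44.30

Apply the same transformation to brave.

24.56.22.64.30

Each letter becomes 2×(its alphabet position, a=1..z=26) + 20.
On brave: b=2→24, r=18→56, a=1→22, v=22→64, e=5→30.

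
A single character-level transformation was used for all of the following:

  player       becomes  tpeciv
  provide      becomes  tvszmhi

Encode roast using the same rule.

This is a Caesar cipher with shift 4.
On roast: r+4=v, o+4=s, a+4=e, s+4=w, t+4=x.

vsewx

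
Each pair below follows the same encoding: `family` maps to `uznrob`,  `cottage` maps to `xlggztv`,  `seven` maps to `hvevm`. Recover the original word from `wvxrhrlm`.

This is the alphabet-reversal cipher (Atbash): a becomes z, b becomes y, etc.
Undoing it on wvxrhrlm: w↔d, v↔e, x↔c, r↔i, h↔s, r↔i, l↔o, m↔n.

decision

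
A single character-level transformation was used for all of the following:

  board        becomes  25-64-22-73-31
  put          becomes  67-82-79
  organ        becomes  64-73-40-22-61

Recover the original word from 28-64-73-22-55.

b(#2)→25 and o(#15)→64: differences scale by 3, so n = 3·pos + 19. Each letter becomes 3×(its alphabet position, a=1..z=26) + 19.
Decoding 28-64-73-22-55: 28→(28−19)÷3=3=c, 64→(64−19)÷3=15=o, 73→(73−19)÷3=18=r, 22→(22−19)÷3=1=a, 55→(55−19)÷3=12=l.

coral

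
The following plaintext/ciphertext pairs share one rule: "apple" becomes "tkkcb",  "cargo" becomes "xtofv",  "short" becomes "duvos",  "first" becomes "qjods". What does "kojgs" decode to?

print

a(0)→t(19) and p(15)→k(10) fit y≡15x+19 (mod 26); the inverse of 15 mod 26 is 7. This is an affine cipher: with a=0,…,z=25, each position x becomes (15x+19) mod 26.
Reversing it on kojgs: k(10)→7·(10−19)≡15=p; o(14)→7·(14−19)≡17=r; j(9)→7·(9−19)≡8=i; g(6)→7·(6−19)≡13=n; s(18)→7·(18−19)≡19=t (all mod 26).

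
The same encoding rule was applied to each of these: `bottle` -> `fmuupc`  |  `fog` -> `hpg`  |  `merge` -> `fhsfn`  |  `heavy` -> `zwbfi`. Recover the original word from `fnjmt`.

slime

The output letters match the input read backwards, each shifted +1: bottle reversed is elttob. The word is reversed, then every letter is shifted forward by 1.
Undoing it on fnjmt: shift back: f−1=e, n−1=m, j−1=i, m−1=l, t−1=s → emils; then reverse → slime.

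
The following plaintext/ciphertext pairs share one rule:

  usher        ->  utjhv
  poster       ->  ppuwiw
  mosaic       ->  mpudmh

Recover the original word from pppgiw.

In usher: u→u is +0, s→t is +1, h→j is +2, e→h is +3 — the shift increases by 1 each position. The shift increases by 1 at each position, starting from +0: 0, 1, 2, ….
Reversing it on pppgiw: p−0=p, p−1=o, p−2=n, g−3=d, i−4=e, w−5=r.

ponder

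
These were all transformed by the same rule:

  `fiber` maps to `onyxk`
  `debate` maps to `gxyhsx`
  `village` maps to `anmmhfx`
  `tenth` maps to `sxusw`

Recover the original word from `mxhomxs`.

f(5)→o(14) and i(8)→n(13) fit y≡17x+7 (mod 26); the inverse of 17 mod 26 is 23. This is an affine cipher: with a=0,…,z=25, each position x becomes (17x+7) mod 26.
Undoing it on mxhomxs: m(12)→23·(12−7)≡11=l; x(23)→23·(23−7)≡4=e; h(7)→23·(7−7)≡0=a; o(14)→23·(14−7)≡5=f; m(12)→23·(12−7)≡11=l; x(23)→23·(23−7)≡4=e; s(18)→23·(18−7)≡19=t (all mod 26).

leaflet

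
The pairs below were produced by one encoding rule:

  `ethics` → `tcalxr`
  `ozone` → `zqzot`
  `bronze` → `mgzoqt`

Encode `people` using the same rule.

ktzkst

e(4)→t(19) and t(19)→c(2) fit y≡11x+1 (mod 26); the inverse of 11 mod 26 is 19. Treating letters as 0–25, the rule is x ↦ 11x + 1 (mod 26).
On people: p(15)→11·15+1≡10=k; e(4)→11·4+1≡19=t; o(14)→11·14+1≡25=z; p(15)→11·15+1≡10=k; l(11)→11·11+1≡18=s; e(4)→11·4+1≡19=t (all mod 26).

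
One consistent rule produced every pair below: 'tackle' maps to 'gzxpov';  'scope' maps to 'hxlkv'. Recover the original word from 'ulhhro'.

Each letter is replaced by its mirror in the alphabet: a↔z, b↔y, c↔x, and so on (the Atbash cipher).
Undoing it on ulhhro: u↔f, l↔o, h↔s, h↔s, r↔i, o↔l.

fossil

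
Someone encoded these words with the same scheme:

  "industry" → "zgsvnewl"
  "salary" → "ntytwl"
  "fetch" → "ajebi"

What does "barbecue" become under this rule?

Treating letters as 0–25, the rule is x ↦ 17x + 19 (mod 26).
For barbecue: b(1)→17·1+19≡10=k; a(0)→17·0+19≡19=t; r(17)→17·17+19≡22=w; b(1)→17·1+19≡10=k; e(4)→17·4+19≡9=j; c(2)→17·2+19≡1=b; u(20)→17·20+19≡21=v; e(4)→17·4+19≡9=j (all mod 26).

ktwkjbvj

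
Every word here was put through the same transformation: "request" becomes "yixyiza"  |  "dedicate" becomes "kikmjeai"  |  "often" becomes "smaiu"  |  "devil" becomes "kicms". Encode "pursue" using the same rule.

Vowels shift forward by 4 and consonants shift forward by 7.
On pursue: p(cons)+7=w, u(vowel)+4=y, r(cons)+7=y, s(cons)+7=z, u(vowel)+4=y, e(vowel)+4=i.

wyyzyi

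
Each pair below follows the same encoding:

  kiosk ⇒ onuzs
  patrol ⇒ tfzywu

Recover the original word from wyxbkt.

Letter i (0-indexed) is shifted by i+4, so successive shifts are 4, 5, 6, ….
Decoding wyxbkt: w−4=s, y−5=t, x−6=r, b−7=u, k−8=c, t−9=k.

struck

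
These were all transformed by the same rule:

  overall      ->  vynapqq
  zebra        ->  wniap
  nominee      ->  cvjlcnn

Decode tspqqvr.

o(14)→v(21) and v(21)→y(24) fit y≡19x+15 (mod 26); the inverse of 19 mod 26 is 11. Each letter's alphabet position (a=0..z=25) is mapped through 19·x+15 mod 26 — an affine cipher.
Decoding tspqqvr: t(19)→11·(19−15)≡18=s; s(18)→11·(18−15)≡7=h; p(15)→11·(15−15)≡0=a; q(16)→11·(16−15)≡11=l; q(16)→11·(16−15)≡11=l; v(21)→11·(21−15)≡14=o; r(17)→11·(17−15)≡22=w (all mod 26).

shallow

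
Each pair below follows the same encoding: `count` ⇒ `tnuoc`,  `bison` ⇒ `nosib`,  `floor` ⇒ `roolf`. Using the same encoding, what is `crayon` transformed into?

noyarc

The output letters match the input read backwards: count reversed is tnuoc. It's just the letters in reverse order.
Applying it to crayon: reverse → noyarc.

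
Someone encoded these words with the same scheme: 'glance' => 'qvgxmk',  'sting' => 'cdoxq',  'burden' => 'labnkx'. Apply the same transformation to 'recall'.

bkmgvv

The shift depends on letter class: consonant g→q is +10, but vowel a→g is +6. Two shifts are in play — +6 for a/e/i/o/u, +10 for every other letter.
On recall: r(cons)+10=b, e(vowel)+6=k, c(cons)+10=m, a(vowel)+6=g, l(cons)+10=v, l(cons)+10=v.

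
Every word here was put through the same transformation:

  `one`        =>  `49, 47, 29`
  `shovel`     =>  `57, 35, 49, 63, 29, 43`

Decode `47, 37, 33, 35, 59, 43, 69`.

o(#15)→49 and n(#14)→47: differences scale by 2, so n = 2·pos + 19. The formula is n = 2×(alphabet index, a=1) + 19.
Undoing it on 47, 37, 33, 35, 59, 43, 69: 47→(47−19)÷2=14=n, 37→(37−19)÷2=9=i, 33→(33−19)÷2=7=g, 35→(35−19)÷2=8=h, 59→(59−19)÷2=20=t, 43→(43−19)÷2=12=l, 69→(69−19)÷2=25=y.

nightly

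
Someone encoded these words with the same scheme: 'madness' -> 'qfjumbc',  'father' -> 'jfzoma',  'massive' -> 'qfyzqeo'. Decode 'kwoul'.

In madness: m→q is +4, a→f is +5, d→j is +6, n→u is +7 — the shift increases by 1 each position. Letter i (0-indexed) is shifted by i+4, so successive shifts are 4, 5, 6, ….
Decoding kwoul: k−4=g, w−5=r, o−6=i, u−7=n, l−8=d.

grind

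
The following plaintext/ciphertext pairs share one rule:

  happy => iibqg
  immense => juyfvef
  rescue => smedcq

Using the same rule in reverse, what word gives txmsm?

Shifts by position in happy: pos 0: h→i (+1), pos 1: a→i (+8), pos 2: p→b (+12), pos 3: p→q (+1), pos 4: y→g (+8) — repeating every 3. The shifts repeat in a cycle of length 3: positions 0,1,… shift by +1, +8, +12, then the pattern repeats.
Reversing it on txmsm: t−1=s, x−8=p, m−12=a, s−1=r, m−8=e.

spare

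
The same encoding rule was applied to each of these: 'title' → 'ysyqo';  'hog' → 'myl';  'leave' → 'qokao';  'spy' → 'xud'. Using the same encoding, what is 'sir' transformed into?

The shift depends on letter class: consonant t→y is +5, but vowel i→s is +10. Vowels shift forward by 10 and consonants shift forward by 5.
On sir: s(cons)+5=x, i(vowel)+10=s, r(cons)+5=w.

xsw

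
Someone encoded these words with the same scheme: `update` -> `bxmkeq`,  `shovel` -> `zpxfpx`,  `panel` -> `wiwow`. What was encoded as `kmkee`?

debut

Letter i (0-indexed) is shifted by i+7, so successive shifts are 7, 8, 9, ….
Decoding kmkee: k−7=d, m−8=e, k−9=b, e−10=u, e−11=t.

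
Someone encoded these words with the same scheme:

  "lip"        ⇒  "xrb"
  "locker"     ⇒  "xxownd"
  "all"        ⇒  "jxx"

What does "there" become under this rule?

ftndn

The shift depends on letter class: consonant l→x is +12, but vowel i→r is +9. Two shifts are in play — +9 for a/e/i/o/u, +12 for every other letter.
On there: t(cons)+12=f, h(cons)+12=t, e(vowel)+9=n, r(cons)+12=d, e(vowel)+9=n.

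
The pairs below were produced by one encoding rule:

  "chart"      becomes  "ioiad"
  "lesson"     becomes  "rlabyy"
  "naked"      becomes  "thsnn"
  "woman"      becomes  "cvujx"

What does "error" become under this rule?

kyzxb

In chart: c→i is +6, h→o is +7, a→i is +8, r→a is +9 — the shift increases by 1 each position. Letter i (0-indexed) is shifted by i+6, so successive shifts are 6, 7, 8, ….
Applying it to error: e+6=k, r+7=y, r+8=z, o+9=x, r+10=b.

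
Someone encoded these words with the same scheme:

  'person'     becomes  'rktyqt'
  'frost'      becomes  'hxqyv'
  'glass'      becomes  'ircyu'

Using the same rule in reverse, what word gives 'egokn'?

camel

Shifts by position in person: pos 0: p→r (+2), pos 1: e→k (+6), pos 2: r→t (+2), pos 3: s→y (+6) — repeating every 2. The shifts repeat in a cycle of length 2: positions 0,1,… shift by +2, +6, then the pattern repeats.
Undoing it on egokn: e−2=c, g−6=a, o−2=m, k−6=e, n−2=l.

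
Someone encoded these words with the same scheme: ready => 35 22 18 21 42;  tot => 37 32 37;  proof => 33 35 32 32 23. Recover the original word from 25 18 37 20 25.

r is letter #18 and maps to 35: an offset of 17. Each letter is replaced by its alphabet position (a=1..z=26) + 17.
Undoing it on 25 18 37 20 25: 25→(25−17)÷1=8=h, 18→(18−17)÷1=1=a, 37→(37−17)÷1=20=t, 20→(20−17)÷1=3=c, 25→(25−17)÷1=8=h.

hatch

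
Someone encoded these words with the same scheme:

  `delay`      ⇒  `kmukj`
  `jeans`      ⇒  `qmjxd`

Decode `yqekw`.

Each letter shifts forward by (position + 7), i.e. 7, 8, 9, … — the shift grows by one for each successive letter.
Undoing it on yqekw: y−7=r, q−8=i, e−9=v, k−10=a, w−11=l.

rival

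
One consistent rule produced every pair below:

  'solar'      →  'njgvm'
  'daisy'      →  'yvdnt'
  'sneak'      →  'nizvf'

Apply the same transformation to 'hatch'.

cvoxc

It's a constant shift of +21 (ROT21).
For hatch: h+21=c, a+21=v, t+21=o, c+21=x, h+21=c.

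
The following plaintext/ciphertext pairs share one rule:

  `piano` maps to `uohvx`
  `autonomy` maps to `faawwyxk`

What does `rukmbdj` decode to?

In piano: p→u is +5, i→o is +6, a→h is +7, n→v is +8 — the shift increases by 1 each position. The shift increases by 1 at each position, starting from +5: 5, 6, 7, ….
Undoing it on rukmbdj: r−5=m, u−6=o, k−7=d, m−8=e, b−9=s, d−10=t, j−11=y.

modesty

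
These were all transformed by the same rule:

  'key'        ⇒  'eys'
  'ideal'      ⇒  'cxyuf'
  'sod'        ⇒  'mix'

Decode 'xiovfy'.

Compare letters: k→e is +20, e→y is +20, y→s is +20 — a constant shift. Each letter is shifted forward by 20 in the alphabet (a Caesar shift of +20).
Undoing it on xiovfy: x−20=d, i−20=o, o−20=u, v−20=b, f−20=l, y−20=e.

double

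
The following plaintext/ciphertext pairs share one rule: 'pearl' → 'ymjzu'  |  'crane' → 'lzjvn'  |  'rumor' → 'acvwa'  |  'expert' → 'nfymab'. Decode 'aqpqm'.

Shifts by position in pearl: pos 0: p→y (+9), pos 1: e→m (+8), pos 2: a→j (+9), pos 3: r→z (+8) — repeating every 2. A repeating key of period 2 is used — shifts +9, +8 over and over.
Decoding aqpqm: a−9=r, q−8=i, p−9=g, q−8=i, m−9=d.

rigid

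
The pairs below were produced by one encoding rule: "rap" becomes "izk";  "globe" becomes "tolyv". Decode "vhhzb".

Each pair mirrors across the alphabet (r↔i, a↔z, p↔k): positions sum to 25. This is the alphabet-reversal cipher (Atbash): a becomes z, b becomes y, etc.
Undoing it on vhhzb: v↔e, h↔s, h↔s, z↔a, b↔y.

essay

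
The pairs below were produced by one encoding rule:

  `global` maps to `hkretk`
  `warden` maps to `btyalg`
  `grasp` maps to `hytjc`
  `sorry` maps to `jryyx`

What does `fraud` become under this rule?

Each letter's alphabet position (a=0..z=25) is mapped through 11·x+19 mod 26 — an affine cipher.
Applying it to fraud: f(5)→11·5+19≡22=w; r(17)→11·17+19≡24=y; a(0)→11·0+19≡19=t; u(20)→11·20+19≡5=f; d(3)→11·3+19≡0=a (all mod 26).

wytfa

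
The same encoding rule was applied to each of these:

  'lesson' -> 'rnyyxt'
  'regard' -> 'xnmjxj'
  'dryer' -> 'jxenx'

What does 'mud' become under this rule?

The shift depends on letter class: consonant l→r is +6, but vowel e→n is +9. The rule splits by letter class: vowels +9, consonants +6.
Applying it to mud: m(cons)+6=s, u(vowel)+9=d, d(cons)+6=j.

sdj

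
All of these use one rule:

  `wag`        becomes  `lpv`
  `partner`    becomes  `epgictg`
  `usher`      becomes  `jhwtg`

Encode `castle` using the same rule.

rphiat

Compare letters: w→l is +15, a→p is +15, g→v is +15 — a constant shift. Each letter is shifted forward by 15 in the alphabet (a Caesar shift of +15).
Applying it to castle: c+15=r, a+15=p, s+15=h, t+15=i, l+15=a, e+15=t.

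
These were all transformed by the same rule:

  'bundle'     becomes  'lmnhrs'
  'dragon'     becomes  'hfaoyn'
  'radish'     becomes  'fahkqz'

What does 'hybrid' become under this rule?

b(1)→l(11) and u(20)→m(12) fit y≡11x+0 (mod 26); the inverse of 11 mod 26 is 19. Treating letters as 0–25, the rule is x ↦ 11x + 0 (mod 26).
On hybrid: h(7)→11·7+0≡25=z; y(24)→11·24+0≡4=e; b(1)→11·1+0≡11=l; r(17)→11·17+0≡5=f; i(8)→11·8+0≡10=k; d(3)→11·3+0≡7=h (all mod 26).

zelfkh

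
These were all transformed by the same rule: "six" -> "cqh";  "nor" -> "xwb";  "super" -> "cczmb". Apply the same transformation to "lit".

vqd

Two shifts are in play — +8 for a/e/i/o/u, +10 for every other letter.
On lit: l(cons)+10=v, i(vowel)+8=q, t(cons)+10=d.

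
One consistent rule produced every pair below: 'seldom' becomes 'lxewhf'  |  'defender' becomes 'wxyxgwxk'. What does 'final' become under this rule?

ybgte

Every letter moves 19 places later in the alphabet, wrapping around z→a.
For final: f+19=y, i+19=b, n+19=g, a+19=t, l+19=e.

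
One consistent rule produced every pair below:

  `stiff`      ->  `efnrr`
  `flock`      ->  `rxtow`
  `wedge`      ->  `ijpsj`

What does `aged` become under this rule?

The shift depends on letter class: consonant s→e is +12, but vowel i→n is +5. The rule splits by letter class: vowels +5, consonants +12.
For aged: a(vowel)+5=f, g(cons)+12=s, e(vowel)+5=j, d(cons)+12=p.

fsjp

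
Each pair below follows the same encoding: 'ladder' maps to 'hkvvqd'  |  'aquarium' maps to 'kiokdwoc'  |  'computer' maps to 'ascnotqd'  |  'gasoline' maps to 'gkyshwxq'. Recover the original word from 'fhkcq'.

blame

Treating letters as 0–25, the rule is x ↦ 21x + 10 (mod 26).
Reversing it on fhkcq: f(5)→5·(5−10)≡1=b; h(7)→5·(7−10)≡11=l; k(10)→5·(10−10)≡0=a; c(2)→5·(2−10)≡12=m; q(16)→5·(16−10)≡4=e (all mod 26).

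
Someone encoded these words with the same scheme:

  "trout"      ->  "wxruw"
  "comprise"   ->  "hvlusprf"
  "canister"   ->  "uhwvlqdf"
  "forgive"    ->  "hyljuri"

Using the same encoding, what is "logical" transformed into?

odfljro

The output letters match the input read backwards, each shifted +3: trout reversed is tuort. Two steps: reverse the string, then apply a Caesar shift of +3.
Applying it to logical: reverse → lacigol; then shift: l+3=o, a+3=d, c+3=f, i+3=l, g+3=j, o+3=r, l+3=o.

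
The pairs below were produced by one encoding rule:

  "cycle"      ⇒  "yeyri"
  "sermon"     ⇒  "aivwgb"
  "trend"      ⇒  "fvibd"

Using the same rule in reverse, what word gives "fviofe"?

c(2)→y(24) and y(24)→e(4) fit y≡5x+14 (mod 26); the inverse of 5 mod 26 is 21. Each letter's alphabet position (a=0..z=25) is mapped through 5·x+14 mod 26 — an affine cipher.
Undoing it on fviofe: f(5)→21·(5−14)≡19=t; v(21)→21·(21−14)≡17=r; i(8)→21·(8−14)≡4=e; o(14)→21·(14−14)≡0=a; f(5)→21·(5−14)≡19=t; e(4)→21·(4−14)≡24=y (all mod 26).

treaty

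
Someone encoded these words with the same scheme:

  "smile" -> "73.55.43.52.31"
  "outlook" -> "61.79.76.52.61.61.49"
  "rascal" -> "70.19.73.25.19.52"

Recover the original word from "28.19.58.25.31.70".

dancer

Each letter becomes 3×(its alphabet position, a=1..z=26) + 16.
Reversing it on 28.19.58.25.31.70: 28→(28−16)÷3=4=d, 19→(19−16)÷3=1=a, 58→(58−16)÷3=14=n, 25→(25−16)÷3=3=c, 31→(31−16)÷3=5=e, 70→(70−16)÷3=18=r.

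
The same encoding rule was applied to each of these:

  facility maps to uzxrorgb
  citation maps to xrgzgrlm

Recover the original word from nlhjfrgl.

Each pair mirrors across the alphabet (f↔u, a↔z, c↔x): positions sum to 25. Each letter is replaced by its mirror in the alphabet: a↔z, b↔y, c↔x, and so on (the Atbash cipher).
Decoding nlhjfrgl: n↔m, l↔o, h↔s, j↔q, f↔u, r↔i, g↔t, l↔o.

mosquito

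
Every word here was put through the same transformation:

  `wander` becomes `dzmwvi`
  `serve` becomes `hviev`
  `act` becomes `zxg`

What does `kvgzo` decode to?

Each pair mirrors across the alphabet (w↔d, a↔z, n↔m): positions sum to 25. This is the alphabet-reversal cipher (Atbash): a becomes z, b becomes y, etc.
Decoding kvgzo: k↔p, v↔e, g↔t, z↔a, o↔l.

petal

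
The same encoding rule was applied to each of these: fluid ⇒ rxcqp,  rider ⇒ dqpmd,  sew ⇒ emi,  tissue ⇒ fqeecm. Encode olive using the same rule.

The shift depends on letter class: consonant f→r is +12, but vowel u→c is +8. The rule splits by letter class: vowels +8, consonants +12.
Applying it to olive: o(vowel)+8=w, l(cons)+12=x, i(vowel)+8=q, v(cons)+12=h, e(vowel)+8=m.

wxqhm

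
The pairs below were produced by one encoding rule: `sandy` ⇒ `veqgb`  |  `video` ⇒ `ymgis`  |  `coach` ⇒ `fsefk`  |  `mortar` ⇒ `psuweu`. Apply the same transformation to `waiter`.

zemwiu

The shift depends on letter class: consonant s→v is +3, but vowel a→e is +4. Two shifts are in play — +4 for a/e/i/o/u, +3 for every other letter.
For waiter: w(cons)+3=z, a(vowel)+4=e, i(vowel)+4=m, t(cons)+3=w, e(vowel)+4=i, r(cons)+3=u.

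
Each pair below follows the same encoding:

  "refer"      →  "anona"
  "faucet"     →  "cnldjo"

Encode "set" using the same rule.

cnb

The output letters match the input read backwards, each shifted +9: refer reversed is refer. The word is reversed, then every letter is shifted forward by 9.
On set: reverse → tes; then shift: t+9=c, e+9=n, s+9=b.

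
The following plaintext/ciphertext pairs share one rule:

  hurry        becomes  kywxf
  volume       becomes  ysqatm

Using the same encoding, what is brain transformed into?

The shift increases by 1 at each position, starting from +3: 3, 4, 5, ….
On brain: b+3=e, r+4=v, a+5=f, i+6=o, n+7=u.

evfou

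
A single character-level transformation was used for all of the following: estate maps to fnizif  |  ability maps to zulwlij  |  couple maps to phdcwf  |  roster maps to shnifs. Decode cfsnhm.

e(4)→f(5) and s(18)→n(13) fit y≡21x+25 (mod 26); the inverse of 21 mod 26 is 5. Treating letters as 0–25, the rule is x ↦ 21x + 25 (mod 26).
Reversing it on cfsnhm: c(2)→5·(2−25)≡15=p; f(5)→5·(5−25)≡4=e; s(18)→5·(18−25)≡17=r; n(13)→5·(13−25)≡18=s; h(7)→5·(7−25)≡14=o; m(12)→5·(12−25)≡13=n (all mod 26).

person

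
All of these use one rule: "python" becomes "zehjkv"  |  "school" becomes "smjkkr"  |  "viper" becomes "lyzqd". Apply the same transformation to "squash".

sowisj

p(15)→z(25) and y(24)→e(4) fit y≡15x+8 (mod 26); the inverse of 15 mod 26 is 7. This is an affine cipher: with a=0,…,z=25, each position x becomes (15x+8) mod 26.
For squash: s(18)→15·18+8≡18=s; q(16)→15·16+8≡14=o; u(20)→15·20+8≡22=w; a(0)→15·0+8≡8=i; s(18)→15·18+8≡18=s; h(7)→15·7+8≡9=j (all mod 26).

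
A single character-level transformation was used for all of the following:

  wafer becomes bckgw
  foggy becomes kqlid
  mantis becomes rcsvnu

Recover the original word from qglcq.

legal

A repeating key of period 2 is used — shifts +5, +2 over and over.
Reversing it on qglcq: q−5=l, g−2=e, l−5=g, c−2=a, q−5=l.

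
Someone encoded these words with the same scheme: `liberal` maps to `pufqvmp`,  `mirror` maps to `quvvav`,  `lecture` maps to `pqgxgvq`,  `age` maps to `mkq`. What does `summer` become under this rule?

wgqqqv

Two shifts are in play — +12 for a/e/i/o/u, +4 for every other letter.
On summer: s(cons)+4=w, u(vowel)+12=g, m(cons)+4=q, m(cons)+4=q, e(vowel)+12=q, r(cons)+4=v.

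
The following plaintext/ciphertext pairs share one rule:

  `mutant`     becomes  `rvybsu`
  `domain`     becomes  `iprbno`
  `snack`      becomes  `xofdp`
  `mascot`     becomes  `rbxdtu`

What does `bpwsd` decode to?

worry

Shifts by position in mutant: pos 0: m→r (+5), pos 1: u→v (+1), pos 2: t→y (+5), pos 3: a→b (+1) — repeating every 2. It's a Vigenère-style cipher with numeric key [5,1]: position i shifts by key[i mod 2].
Reversing it on bpwsd: b−5=w, p−1=o, w−5=r, s−1=r, d−5=y.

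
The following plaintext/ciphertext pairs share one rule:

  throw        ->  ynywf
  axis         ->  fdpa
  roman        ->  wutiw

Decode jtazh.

entry

In throw: t→y is +5, h→n is +6, r→y is +7, o→w is +8 — the shift increases by 1 each position. Letter i (0-indexed) is shifted by i+5, so successive shifts are 5, 6, 7, ….
Decoding jtazh: j−5=e, t−6=n, a−7=t, z−8=r, h−9=y.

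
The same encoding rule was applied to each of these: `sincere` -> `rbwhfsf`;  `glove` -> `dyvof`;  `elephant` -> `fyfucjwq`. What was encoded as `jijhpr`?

abacus

This is an affine cipher: with a=0,…,z=25, each position x becomes (25x+9) mod 26.
Undoing it on jijhpr: j(9)→25·(9−9)≡0=a; i(8)→25·(8−9)≡1=b; j(9)→25·(9−9)≡0=a; h(7)→25·(7−9)≡2=c; p(15)→25·(15−9)≡20=u; r(17)→25·(17−9)≡18=s (all mod 26).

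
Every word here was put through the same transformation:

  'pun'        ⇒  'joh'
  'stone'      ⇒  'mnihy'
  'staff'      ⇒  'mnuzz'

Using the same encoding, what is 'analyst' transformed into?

Every letter moves 20 places later in the alphabet, wrapping around z→a.
Applying it to analyst: a+20=u, n+20=h, a+20=u, l+20=f, y+20=s, s+20=m, t+20=n.

uhufsmn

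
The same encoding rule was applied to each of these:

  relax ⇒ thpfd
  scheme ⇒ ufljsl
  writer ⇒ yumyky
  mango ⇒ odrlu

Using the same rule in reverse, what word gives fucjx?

Letter i (0-indexed) is shifted by i+2, so successive shifts are 2, 3, 4, ….
Undoing it on fucjx: f−2=d, u−3=r, c−4=y, j−5=e, x−6=r.

dryer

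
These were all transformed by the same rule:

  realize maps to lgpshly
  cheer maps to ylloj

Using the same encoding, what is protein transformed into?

uplavyw

The word is reversed, then every letter is shifted forward by 7.
For protein: reverse → nietorp; then shift: n+7=u, i+7=p, e+7=l, t+7=a, o+7=v, r+7=y, p+7=w.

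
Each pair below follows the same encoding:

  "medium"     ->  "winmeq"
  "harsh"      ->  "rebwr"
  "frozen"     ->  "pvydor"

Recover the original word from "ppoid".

fleet

Shifts by position in medium: pos 0: m→w (+10), pos 1: e→i (+4), pos 2: d→n (+10), pos 3: i→m (+4) — repeating every 2. A repeating key of period 2 is used — shifts +10, +4 over and over.
Undoing it on ppoid: p−10=f, p−4=l, o−10=e, i−4=e, d−10=t.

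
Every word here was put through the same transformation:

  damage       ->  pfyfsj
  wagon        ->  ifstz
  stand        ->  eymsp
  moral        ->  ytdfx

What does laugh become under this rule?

The shifts repeat in a cycle of length 2: positions 0,1,… shift by +12, +5, then the pattern repeats.
On laugh: l+12=x, a+5=f, u+12=g, g+5=l, h+12=t.

xfglt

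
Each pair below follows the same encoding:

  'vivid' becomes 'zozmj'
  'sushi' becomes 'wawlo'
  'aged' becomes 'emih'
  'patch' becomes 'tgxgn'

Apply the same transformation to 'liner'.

porix

Shifts by position in vivid: pos 0: v→z (+4), pos 1: i→o (+6), pos 2: v→z (+4), pos 3: i→m (+4), pos 4: d→j (+6) — repeating every 3. A repeating key of period 3 is used — shifts +4, +6, +4 over and over.
Applying it to liner: l+4=p, i+6=o, n+4=r, e+4=i, r+6=x.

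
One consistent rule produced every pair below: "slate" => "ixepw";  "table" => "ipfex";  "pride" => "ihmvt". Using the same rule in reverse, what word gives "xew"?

sat

The output letters match the input read backwards, each shifted +4: slate reversed is etals. Two steps: reverse the string, then apply a Caesar shift of +4.
Decoding xew: shift back: x−4=t, e−4=a, w−4=s → tas; then reverse → sat.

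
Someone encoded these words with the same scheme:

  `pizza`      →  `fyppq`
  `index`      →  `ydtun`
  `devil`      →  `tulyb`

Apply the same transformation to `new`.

dum

Compare letters: p→f is +16, i→y is +16, z→p is +16 — a constant shift. This is a Caesar cipher with shift 16.
Applying it to new: n+16=d, e+16=u, w+16=m.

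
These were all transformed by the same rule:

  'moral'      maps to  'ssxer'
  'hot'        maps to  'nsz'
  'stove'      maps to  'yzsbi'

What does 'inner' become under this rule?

mttix

The rule splits by letter class: vowels +4, consonants +6.
Applying it to inner: i(vowel)+4=m, n(cons)+6=t, n(cons)+6=t, e(vowel)+4=i, r(cons)+6=x.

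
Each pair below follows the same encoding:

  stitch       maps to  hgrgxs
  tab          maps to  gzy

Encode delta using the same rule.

Each pair mirrors across the alphabet (s↔h, t↔g, i↔r): positions sum to 25. This is the alphabet-reversal cipher (Atbash): a becomes z, b becomes y, etc.
For delta: d↔w, e↔v, l↔o, t↔g, a↔z.

wvogz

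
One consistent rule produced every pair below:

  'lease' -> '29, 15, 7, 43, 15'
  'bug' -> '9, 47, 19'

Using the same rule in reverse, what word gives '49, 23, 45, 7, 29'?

vital

With a=1..z=26, the number is 2·pos + 5.
Undoing it on 49, 23, 45, 7, 29: 49→(49−5)÷2=22=v, 23→(23−5)÷2=9=i, 45→(45−5)÷2=20=t, 7→(7−5)÷2=1=a, 29→(29−5)÷2=12=l.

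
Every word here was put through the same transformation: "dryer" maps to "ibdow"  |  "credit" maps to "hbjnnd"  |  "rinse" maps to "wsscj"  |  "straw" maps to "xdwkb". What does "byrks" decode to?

A repeating key of period 2 is used — shifts +5, +10 over and over.
Decoding byrks: b−5=w, y−10=o, r−5=m, k−10=a, s−5=n.

woman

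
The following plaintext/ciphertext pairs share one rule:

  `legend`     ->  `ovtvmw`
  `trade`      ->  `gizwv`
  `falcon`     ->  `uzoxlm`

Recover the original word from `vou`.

Each pair mirrors across the alphabet (l↔o, e↔v, g↔t): positions sum to 25. Letters are reflected about the middle of the alphabet (position → 25−position): Atbash.
Reversing it on vou: v↔e, o↔l, u↔f.

elf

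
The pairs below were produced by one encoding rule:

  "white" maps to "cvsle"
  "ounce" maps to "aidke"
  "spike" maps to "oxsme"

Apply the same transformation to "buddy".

nihhw

w(22)→c(2) and h(7)→v(21) fit y≡23x+16 (mod 26); the inverse of 23 mod 26 is 17. Treating letters as 0–25, the rule is x ↦ 23x + 16 (mod 26).
Applying it to buddy: b(1)→23·1+16≡13=n; u(20)→23·20+16≡8=i; d(3)→23·3+16≡7=h; d(3)→23·3+16≡7=h; y(24)→23·24+16≡22=w (all mod 26).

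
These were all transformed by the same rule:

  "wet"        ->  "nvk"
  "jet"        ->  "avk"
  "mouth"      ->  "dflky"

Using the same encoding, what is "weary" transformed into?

Compare letters: w→n is +17, e→v is +17, t→k is +17 — a constant shift. Each letter is shifted forward by 17 in the alphabet (a Caesar shift of +17).
For weary: w+17=n, e+17=v, a+17=r, r+17=i, y+17=p.

nvrip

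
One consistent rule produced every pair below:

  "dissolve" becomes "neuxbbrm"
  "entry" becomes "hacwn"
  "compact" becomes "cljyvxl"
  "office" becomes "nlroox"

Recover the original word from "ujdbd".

The output letters match the input read backwards, each shifted +9: dissolve reversed is evlossid. Read the word backwards and shift each letter +9.
Decoding ujdbd: shift back: u−9=l, j−9=a, d−9=u, b−9=s, d−9=u → lausu; then reverse → usual.

usual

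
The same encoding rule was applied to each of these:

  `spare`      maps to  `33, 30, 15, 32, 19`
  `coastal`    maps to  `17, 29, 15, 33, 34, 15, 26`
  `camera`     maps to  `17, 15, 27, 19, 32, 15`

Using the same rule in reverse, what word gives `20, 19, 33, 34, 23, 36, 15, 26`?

festival

The number is (letter's place in the alphabet, a=1) + 14.
Reversing it on 20, 19, 33, 34, 23, 36, 15, 26: 20→(20−14)÷1=6=f, 19→(19−14)÷1=5=e, 33→(33−14)÷1=19=s, 34→(34−14)÷1=20=t, 23→(23−14)÷1=9=i, 36→(36−14)÷1=22=v, 15→(15−14)÷1=1=a, 26→(26−14)÷1=12=l.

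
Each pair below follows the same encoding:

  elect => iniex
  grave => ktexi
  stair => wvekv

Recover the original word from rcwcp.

nasal

It's a Vigenère-style cipher with numeric key [4,2]: position i shifts by key[i mod 2].
Decoding rcwcp: r−4=n, c−2=a, w−4=s, c−2=a, p−4=l.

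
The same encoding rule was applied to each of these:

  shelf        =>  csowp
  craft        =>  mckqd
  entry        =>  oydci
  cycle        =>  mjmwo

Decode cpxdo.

sense

The shifts repeat in a cycle of length 2: positions 0,1,… shift by +10, +11, then the pattern repeats.
Reversing it on cpxdo: c−10=s, p−11=e, x−10=n, d−11=s, o−10=e.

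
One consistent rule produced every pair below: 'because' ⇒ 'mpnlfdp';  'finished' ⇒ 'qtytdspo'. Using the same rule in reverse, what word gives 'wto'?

lid

Compare letters: b→m is +11, e→p is +11, c→n is +11 — a constant shift. Every letter moves 11 places later in the alphabet, wrapping around z→a.
Reversing it on wto: w−11=l, t−11=i, o−11=d.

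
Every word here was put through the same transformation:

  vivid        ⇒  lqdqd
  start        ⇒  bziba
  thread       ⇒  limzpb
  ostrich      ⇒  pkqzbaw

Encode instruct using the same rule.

bkczbavq

The output letters match the input read backwards, each shifted +8: vivid reversed is diviv. The word is reversed, then every letter is shifted forward by 8.
Applying it to instruct: reverse → tcurtsni; then shift: t+8=b, c+8=k, u+8=c, r+8=z, t+8=b, s+8=a, n+8=v, i+8=q.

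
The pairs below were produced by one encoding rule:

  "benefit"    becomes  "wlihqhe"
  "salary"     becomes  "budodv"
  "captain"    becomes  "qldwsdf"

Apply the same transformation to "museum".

The output letters match the input read backwards, each shifted +3: benefit reversed is tifeneb. Two steps: reverse the string, then apply a Caesar shift of +3.
On museum: reverse → muesum; then shift: m+3=p, u+3=x, e+3=h, s+3=v, u+3=x, m+3=p.

pxhvxp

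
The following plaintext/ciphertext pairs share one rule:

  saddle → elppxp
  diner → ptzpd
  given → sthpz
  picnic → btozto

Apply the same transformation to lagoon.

The shift depends on letter class: consonant s→e is +12, but vowel a→l is +11. Vowels shift forward by 11 and consonants shift forward by 12.
Applying it to lagoon: l(cons)+12=x, a(vowel)+11=l, g(cons)+12=s, o(vowel)+11=z, o(vowel)+11=z, n(cons)+12=z.

xlszzz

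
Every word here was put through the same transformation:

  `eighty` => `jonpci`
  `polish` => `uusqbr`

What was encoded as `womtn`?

In eighty: e→j is +5, i→o is +6, g→n is +7, h→p is +8 — the shift increases by 1 each position. Letter i (0-indexed) is shifted by i+5, so successive shifts are 5, 6, 7, ….
Decoding womtn: w−5=r, o−6=i, m−7=f, t−8=l, n−9=e.

rifle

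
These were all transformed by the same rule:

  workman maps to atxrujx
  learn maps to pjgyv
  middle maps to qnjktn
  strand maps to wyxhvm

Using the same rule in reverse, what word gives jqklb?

fleet

In workman: w→a is +4, o→t is +5, r→x is +6, k→r is +7 — the shift increases by 1 each position. Each letter shifts forward by (position + 4), i.e. 4, 5, 6, … — the shift grows by one for each successive letter.
Reversing it on jqklb: j−4=f, q−5=l, k−6=e, l−7=e, b−8=t.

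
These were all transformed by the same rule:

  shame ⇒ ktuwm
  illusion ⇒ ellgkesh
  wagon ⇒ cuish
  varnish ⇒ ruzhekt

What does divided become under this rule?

s(18)→k(10) and h(7)→t(19) fit y≡11x+20 (mod 26); the inverse of 11 mod 26 is 19. Treating letters as 0–25, the rule is x ↦ 11x + 20 (mod 26).
For divided: d(3)→11·3+20≡1=b; i(8)→11·8+20≡4=e; v(21)→11·21+20≡17=r; i(8)→11·8+20≡4=e; d(3)→11·3+20≡1=b; e(4)→11·4+20≡12=m; d(3)→11·3+20≡1=b (all mod 26).

berebmb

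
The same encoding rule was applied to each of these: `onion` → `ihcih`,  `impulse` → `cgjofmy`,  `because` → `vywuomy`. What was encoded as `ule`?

Compare letters: o→i is +20, n→h is +20, i→c is +20 — a constant shift. Every letter moves 20 places later in the alphabet, wrapping around z→a.
Decoding ule: u−20=a, l−20=r, e−20=k.

ark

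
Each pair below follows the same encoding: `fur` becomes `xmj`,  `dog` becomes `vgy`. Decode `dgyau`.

Compare letters: f→x is +18, u→m is +18, r→j is +18 — a constant shift. This is a Caesar cipher with shift 18.
Decoding dgyau: d−18=l, g−18=o, y−18=g, a−18=i, u−18=c.

logic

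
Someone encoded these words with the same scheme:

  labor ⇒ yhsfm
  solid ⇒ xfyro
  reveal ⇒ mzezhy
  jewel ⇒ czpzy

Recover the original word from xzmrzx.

series

l(11)→y(24) and a(0)→h(7) fit y≡11x+7 (mod 26); the inverse of 11 mod 26 is 19. This is an affine cipher: with a=0,…,z=25, each position x becomes (11x+7) mod 26.
Undoing it on xzmrzx: x(23)→19·(23−7)≡18=s; z(25)→19·(25−7)≡4=e; m(12)→19·(12−7)≡17=r; r(17)→19·(17−7)≡8=i; z(25)→19·(25−7)≡4=e; x(23)→19·(23−7)≡18=s (all mod 26).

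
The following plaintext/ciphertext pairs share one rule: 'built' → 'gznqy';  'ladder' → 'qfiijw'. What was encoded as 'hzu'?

This is a Caesar cipher with shift 5.
Reversing it on hzu: h−5=c, z−5=u, u−5=p.

cup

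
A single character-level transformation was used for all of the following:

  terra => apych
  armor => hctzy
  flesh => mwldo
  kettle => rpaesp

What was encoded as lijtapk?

excited

A repeating key of period 2 is used — shifts +7, +11 over and over.
Decoding lijtapk: l−7=e, i−11=x, j−7=c, t−11=i, a−7=t, p−11=e, k−7=d.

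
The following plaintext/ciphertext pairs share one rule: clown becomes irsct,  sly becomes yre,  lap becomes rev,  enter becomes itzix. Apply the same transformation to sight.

ymmnz

The shift depends on letter class: consonant c→i is +6, but vowel o→s is +4. Two shifts are in play — +4 for a/e/i/o/u, +6 for every other letter.
On sight: s(cons)+6=y, i(vowel)+4=m, g(cons)+6=m, h(cons)+6=n, t(cons)+6=z.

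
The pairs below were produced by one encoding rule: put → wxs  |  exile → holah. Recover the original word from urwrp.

motor

The output letters match the input read backwards, each shifted +3: put reversed is tup. The word is reversed, then every letter is shifted forward by 3.
Reversing it on urwrp: shift back: u−3=r, r−3=o, w−3=t, r−3=o, p−3=m → rotom; then reverse → motor.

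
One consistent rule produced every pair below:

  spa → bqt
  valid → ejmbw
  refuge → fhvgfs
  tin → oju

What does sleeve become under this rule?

The output letters match the input read backwards, each shifted +1: spa reversed is aps. Two steps: reverse the string, then apply a Caesar shift of +1.
Applying it to sleeve: reverse → eveels; then shift: e+1=f, v+1=w, e+1=f, e+1=f, l+1=m, s+1=t.

fwffmt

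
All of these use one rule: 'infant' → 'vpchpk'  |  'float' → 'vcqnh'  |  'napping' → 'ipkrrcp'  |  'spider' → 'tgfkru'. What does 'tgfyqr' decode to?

powder

The output letters match the input read backwards, each shifted +2: infant reversed is tnafni. The word is reversed, then every letter is shifted forward by 2.
Decoding tgfyqr: shift back: t−2=r, g−2=e, f−2=d, y−2=w, q−2=o, r−2=p → redwop; then reverse → powder.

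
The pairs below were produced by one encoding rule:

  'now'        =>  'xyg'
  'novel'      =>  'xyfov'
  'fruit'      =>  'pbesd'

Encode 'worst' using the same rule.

gybcd

Compare letters: n→x is +10, o→y is +10, w→g is +10 — a constant shift. This is a Caesar cipher with shift 10.
On worst: w+10=g, o+10=y, r+10=b, s+10=c, t+10=d.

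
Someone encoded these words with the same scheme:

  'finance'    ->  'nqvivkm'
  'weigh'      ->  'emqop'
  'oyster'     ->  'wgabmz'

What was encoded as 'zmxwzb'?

report

Compare letters: f→n is +8, i→q is +8, n→v is +8 — a constant shift. Every letter moves 8 places later in the alphabet, wrapping around z→a.
Decoding zmxwzb: z−8=r, m−8=e, x−8=p, w−8=o, z−8=r, b−8=t.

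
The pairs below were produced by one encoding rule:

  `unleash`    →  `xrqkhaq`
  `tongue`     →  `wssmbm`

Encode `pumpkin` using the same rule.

In unleash: u→x is +3, n→r is +4, l→q is +5, e→k is +6 — the shift increases by 1 each position. Letter i (0-indexed) is shifted by i+3, so successive shifts are 3, 4, 5, ….
Applying it to pumpkin: p+3=s, u+4=y, m+5=r, p+6=v, k+7=r, i+8=q, n+9=w.

syrvrqw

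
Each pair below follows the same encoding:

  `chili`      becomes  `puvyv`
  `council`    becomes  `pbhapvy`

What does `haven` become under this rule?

Compare letters: c→p is +13, h→u is +13, i→v is +13 — a constant shift. Each letter is shifted forward by 13 in the alphabet (a Caesar shift of +13).
Applying it to haven: h+13=u, a+13=n, v+13=i, e+13=r, n+13=a.

unira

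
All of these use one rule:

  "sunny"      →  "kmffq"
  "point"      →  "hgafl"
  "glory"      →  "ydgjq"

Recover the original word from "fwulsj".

nectar

Compare letters: s→k is +18, u→m is +18, n→f is +18 — a constant shift. It's a constant shift of +18 (ROT18).
Reversing it on fwulsj: f−18=n, w−18=e, u−18=c, l−18=t, s−18=a, j−18=r.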